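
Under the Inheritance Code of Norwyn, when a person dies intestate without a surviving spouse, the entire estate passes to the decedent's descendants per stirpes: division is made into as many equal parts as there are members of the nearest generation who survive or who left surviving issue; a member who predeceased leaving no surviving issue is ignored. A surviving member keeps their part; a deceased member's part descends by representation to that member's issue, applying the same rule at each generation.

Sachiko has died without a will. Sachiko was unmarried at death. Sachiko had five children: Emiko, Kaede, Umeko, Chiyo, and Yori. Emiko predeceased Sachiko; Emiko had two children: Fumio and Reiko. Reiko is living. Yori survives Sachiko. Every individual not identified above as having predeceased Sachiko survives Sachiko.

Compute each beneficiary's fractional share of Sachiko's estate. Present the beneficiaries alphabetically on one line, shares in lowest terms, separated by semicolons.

Chiyo 1/5; Fumio 1/10; Kaede 1/5; Reiko 1/10; Umeko 1/5; Yori 1/5

There is no surviving spouse, so the entire estate passes to Sachiko's descendants per stirpes.
The estate is divided into 5 equal shares of 1/5 among Emiko, Kaede, Umeko, Chiyo, Yori.
Emiko predeceased; the 1/5 allotted to Emiko's branch passes to Emiko's issue by representation.
The 1/5 is divided into 2 equal shares of 1/10 among Fumio, Reiko.
Fumio is living and takes 1/10.
Reiko is living and takes 1/10.
Kaede is living and takes 1/5.
Umeko is living and takes 1/5.
Chiyo is living and takes 1/5.
Yori is living and takes 1/5.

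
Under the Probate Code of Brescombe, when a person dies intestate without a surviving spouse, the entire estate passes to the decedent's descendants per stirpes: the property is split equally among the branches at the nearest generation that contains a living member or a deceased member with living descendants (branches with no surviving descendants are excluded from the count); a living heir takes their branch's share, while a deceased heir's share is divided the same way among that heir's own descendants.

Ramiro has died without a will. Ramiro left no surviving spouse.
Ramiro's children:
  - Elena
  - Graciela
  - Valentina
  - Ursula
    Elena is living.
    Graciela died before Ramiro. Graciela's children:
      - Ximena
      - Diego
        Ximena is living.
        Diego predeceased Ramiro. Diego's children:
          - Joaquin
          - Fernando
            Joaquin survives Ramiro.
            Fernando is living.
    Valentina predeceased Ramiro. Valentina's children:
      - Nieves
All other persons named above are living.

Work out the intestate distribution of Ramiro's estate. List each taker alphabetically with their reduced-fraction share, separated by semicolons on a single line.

There is no surviving spouse, so the entire estate passes to Ramiro's descendants per stirpes.
The estate is divided into 4 equal shares of 1/4 among Elena, Graciela, Valentina, Ursula.
Elena is living and takes 1/4.
Graciela predeceased; the 1/4 allotted to Graciela's branch passes to Graciela's issue by representation.
The 1/4 is divided into 2 equal shares of 1/8 among Ximena, Diego.
Ximena is living and takes 1/8.
Diego predeceased; the 1/8 allotted to Diego's branch passes to Diego's issue by representation.
The 1/8 is divided into 2 equal shares of 1/16 among Joaquin, Fernando.
Joaquin is living and takes 1/16.
Fernando is living and takes 1/16.
Valentina predeceased; the 1/4 allotted to Valentina's branch passes to Valentina's issue by representation.
Nieves is the sole taker at this level and receives the full 1/4.
Ursula is living and takes 1/4.

Elena 1/4; Fernando 1/16; Joaquin 1/16; Nieves 1/4; Ursula 1/4; Ximena 1/8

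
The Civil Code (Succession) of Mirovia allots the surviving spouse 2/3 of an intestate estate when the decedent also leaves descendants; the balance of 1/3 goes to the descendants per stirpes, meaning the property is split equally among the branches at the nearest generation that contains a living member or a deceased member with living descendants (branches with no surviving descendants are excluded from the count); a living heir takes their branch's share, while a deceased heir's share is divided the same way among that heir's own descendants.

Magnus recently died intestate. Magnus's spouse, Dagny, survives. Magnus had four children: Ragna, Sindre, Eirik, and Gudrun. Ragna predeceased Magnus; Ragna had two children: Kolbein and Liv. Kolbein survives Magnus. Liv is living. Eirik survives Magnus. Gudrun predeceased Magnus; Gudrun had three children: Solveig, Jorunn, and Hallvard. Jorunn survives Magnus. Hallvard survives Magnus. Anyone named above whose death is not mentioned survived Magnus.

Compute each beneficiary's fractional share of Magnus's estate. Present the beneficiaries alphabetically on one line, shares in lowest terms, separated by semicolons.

Dagny, as surviving spouse, takes 2/3.
The remaining 1/3 passes to Magnus's descendants per stirpes.
The 1/3 is divided into 4 equal shares of 1/12 among Ragna, Sindre, Eirik, Gudrun.
Ragna predeceased; the 1/12 allotted to Ragna's branch passes to Ragna's issue by representation.
The 1/12 is divided into 2 equal shares of 1/24 among Kolbein, Liv.
Kolbein is living and takes 1/24.
Liv is living and takes 1/24.
Sindre is living and takes 1/12.
Eirik is living and takes 1/12.
Gudrun predeceased; the 1/12 allotted to Gudrun's branch passes to Gudrun's issue by representation.
The 1/12 is divided into 3 equal shares of 1/36 among Solveig, Jorunn, Hallvard.
Solveig is living and takes 1/36.
Jorunn is living and takes 1/36.
Hallvard is living and takes 1/36.

Dagny 2/3; Eirik 1/12; Hallvard 1/36; Jorunn 1/36; Kolbein 1/24; Liv 1/24; Sindre 1/12; Solveig 1/36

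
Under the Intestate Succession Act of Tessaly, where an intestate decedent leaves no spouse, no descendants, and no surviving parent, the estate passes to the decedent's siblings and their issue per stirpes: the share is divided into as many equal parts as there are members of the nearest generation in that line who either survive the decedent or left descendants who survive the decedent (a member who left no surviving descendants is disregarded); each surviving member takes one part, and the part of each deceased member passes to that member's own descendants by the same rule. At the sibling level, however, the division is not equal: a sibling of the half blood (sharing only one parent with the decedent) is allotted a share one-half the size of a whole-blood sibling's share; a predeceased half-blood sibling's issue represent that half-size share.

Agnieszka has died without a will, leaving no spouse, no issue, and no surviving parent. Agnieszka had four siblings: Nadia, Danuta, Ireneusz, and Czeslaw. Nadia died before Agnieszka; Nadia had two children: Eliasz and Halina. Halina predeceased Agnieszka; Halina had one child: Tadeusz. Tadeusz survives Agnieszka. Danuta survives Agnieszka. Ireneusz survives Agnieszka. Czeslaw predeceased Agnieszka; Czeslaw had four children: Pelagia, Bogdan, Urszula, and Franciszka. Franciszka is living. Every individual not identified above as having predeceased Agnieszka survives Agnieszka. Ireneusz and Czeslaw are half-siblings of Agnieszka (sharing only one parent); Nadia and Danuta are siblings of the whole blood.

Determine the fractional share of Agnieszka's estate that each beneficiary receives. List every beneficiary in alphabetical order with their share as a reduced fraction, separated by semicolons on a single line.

Bogdan 1/24; Danuta 1/3; Eliasz 1/6; Franciszka 1/24; Ireneusz 1/6; Pelagia 1/24; Tadeusz 1/6; Urszula 1/24

No spouse, descendants, or parent survives, so the estate passes to Agnieszka's siblings per stirpes.
Half-blood siblings count for one-half the weight of whole-blood siblings at the initial division.
Dividing 1 in proportion to weights (total weight 3): Nadia (weight 1) → 1/3; Danuta (weight 1) → 1/3; Ireneusz (weight 1/2) → 1/6; Czeslaw (weight 1/2) → 1/6.
Nadia predeceased; the 1/3 allotted to Nadia's branch passes to Nadia's issue by representation.
The 1/3 is divided into 2 equal shares of 1/6 among Eliasz, Halina.
Eliasz is living and takes 1/6.
Halina predeceased; the 1/6 allotted to Halina's branch passes to Halina's issue by representation.
Tadeusz is the sole taker at this level and receives the full 1/6.
Danuta is living and takes 1/3.
Ireneusz is living and takes 1/6.
Czeslaw predeceased; the 1/6 allotted to Czeslaw's branch passes to Czeslaw's issue by representation.
The 1/6 is divided into 4 equal shares of 1/24 among Pelagia, Bogdan, Urszula, Franciszka.
Pelagia is living and takes 1/24.
Bogdan is living and takes 1/24.
Urszula is living and takes 1/24.
Franciszka is living and takes 1/24.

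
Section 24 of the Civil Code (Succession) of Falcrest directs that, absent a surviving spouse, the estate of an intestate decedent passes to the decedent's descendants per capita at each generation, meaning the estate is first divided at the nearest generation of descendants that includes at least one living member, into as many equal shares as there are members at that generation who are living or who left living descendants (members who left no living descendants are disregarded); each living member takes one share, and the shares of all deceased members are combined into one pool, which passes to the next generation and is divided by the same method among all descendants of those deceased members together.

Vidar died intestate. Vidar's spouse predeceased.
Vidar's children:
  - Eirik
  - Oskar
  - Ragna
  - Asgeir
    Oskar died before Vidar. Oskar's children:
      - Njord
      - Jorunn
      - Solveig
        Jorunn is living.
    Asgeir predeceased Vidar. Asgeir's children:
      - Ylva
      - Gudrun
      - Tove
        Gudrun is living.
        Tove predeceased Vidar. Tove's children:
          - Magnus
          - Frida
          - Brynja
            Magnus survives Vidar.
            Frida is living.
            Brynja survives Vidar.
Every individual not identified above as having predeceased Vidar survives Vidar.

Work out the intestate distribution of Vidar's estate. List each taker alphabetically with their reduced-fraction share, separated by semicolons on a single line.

There is no surviving spouse, so the entire estate passes to Vidar's descendants per capita at each generation.
At generation 1 (Eirik, Oskar, Ragna, Asgeir) there are 4 shares of (1)/4 = 1/4 each.
Living: Eirik and Ragna — each takes 1/4.
Deceased: Oskar and Asgeir. Their combined 1/2 is pooled and carried to generation 2.
At generation 2 (Njord, Jorunn, Solveig, Ylva, Gudrun, Tove) there are 6 shares of (1/2)/6 = 1/12 each.
Living: Njord, Jorunn, Solveig, Ylva, and Gudrun — each takes 1/12.
Deceased: Tove. That 1/12 share is carried to generation 3.
At generation 3 (Magnus, Frida, Brynja) there are 3 shares of (1/12)/3 = 1/36 each.
Living: Magnus, Frida, and Brynja — each takes 1/36.

Brynja 1/36; Eirik 1/4; Frida 1/36; Gudrun 1/12; Jorunn 1/12; Magnus 1/36; Njord 1/12; Ragna 1/4; Solveig 1/12; Ylva 1/12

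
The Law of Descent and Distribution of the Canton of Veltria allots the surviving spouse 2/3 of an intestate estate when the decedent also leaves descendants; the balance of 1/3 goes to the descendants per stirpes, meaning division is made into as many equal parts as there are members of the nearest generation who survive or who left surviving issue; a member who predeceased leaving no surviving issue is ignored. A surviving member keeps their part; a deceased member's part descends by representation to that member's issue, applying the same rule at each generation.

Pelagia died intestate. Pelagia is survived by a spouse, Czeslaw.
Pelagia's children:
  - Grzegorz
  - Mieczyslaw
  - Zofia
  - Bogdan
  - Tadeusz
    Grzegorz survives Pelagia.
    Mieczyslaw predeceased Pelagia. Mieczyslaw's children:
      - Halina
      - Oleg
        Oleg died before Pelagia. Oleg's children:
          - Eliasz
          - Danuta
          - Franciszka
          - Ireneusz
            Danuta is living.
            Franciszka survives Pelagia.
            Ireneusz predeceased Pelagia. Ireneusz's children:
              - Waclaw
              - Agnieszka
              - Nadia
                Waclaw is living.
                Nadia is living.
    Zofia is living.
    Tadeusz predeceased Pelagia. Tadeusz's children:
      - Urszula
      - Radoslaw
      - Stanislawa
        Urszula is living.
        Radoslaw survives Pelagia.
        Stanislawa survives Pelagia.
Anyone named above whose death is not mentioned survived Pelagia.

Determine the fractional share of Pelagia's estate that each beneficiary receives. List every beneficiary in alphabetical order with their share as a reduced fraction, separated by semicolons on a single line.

Czeslaw, as surviving spouse, takes 2/3.
The remaining 1/3 passes to Pelagia's descendants per stirpes.
The 1/3 is divided into 5 equal shares of 1/15 among Grzegorz, Mieczyslaw, Zofia, Bogdan, Tadeusz.
Grzegorz is living and takes 1/15.
Mieczyslaw predeceased; the 1/15 allotted to Mieczyslaw's branch passes to Mieczyslaw's issue by representation.
The 1/15 is divided into 2 equal shares of 1/30 among Halina, Oleg.
Halina is living and takes 1/30.
Oleg predeceased; the 1/30 allotted to Oleg's branch passes to Oleg's issue by representation.
The 1/30 is divided into 4 equal shares of 1/120 among Eliasz, Danuta, Franciszka, Ireneusz.
Eliasz is living and takes 1/120.
Danuta is living and takes 1/120.
Franciszka is living and takes 1/120.
Ireneusz predeceased; the 1/120 allotted to Ireneusz's branch passes to Ireneusz's issue by representation.
The 1/120 is divided into 3 equal shares of 1/360 among Waclaw, Agnieszka, Nadia.
Waclaw is living and takes 1/360.
Agnieszka is living and takes 1/360.
Nadia is living and takes 1/360.
Zofia is living and takes 1/15.
Bogdan is living and takes 1/15.
Tadeusz predeceased; the 1/15 allotted to Tadeusz's branch passes to Tadeusz's issue by representation.
The 1/15 is divided into 3 equal shares of 1/45 among Urszula, Radoslaw, Stanislawa.
Urszula is living and takes 1/45.
Radoslaw is living and takes 1/45.
Stanislawa is living and takes 1/45.

Agnieszka 1/360; Bogdan 1/15; Czeslaw 2/3; Danuta 1/120; Eliasz 1/120; Franciszka 1/120; Grzegorz 1/15; Halina 1/30; Nadia 1/360; Radoslaw 1/45; Stanislawa 1/45; Urszula 1/45; Waclaw 1/360; Zofia 1/15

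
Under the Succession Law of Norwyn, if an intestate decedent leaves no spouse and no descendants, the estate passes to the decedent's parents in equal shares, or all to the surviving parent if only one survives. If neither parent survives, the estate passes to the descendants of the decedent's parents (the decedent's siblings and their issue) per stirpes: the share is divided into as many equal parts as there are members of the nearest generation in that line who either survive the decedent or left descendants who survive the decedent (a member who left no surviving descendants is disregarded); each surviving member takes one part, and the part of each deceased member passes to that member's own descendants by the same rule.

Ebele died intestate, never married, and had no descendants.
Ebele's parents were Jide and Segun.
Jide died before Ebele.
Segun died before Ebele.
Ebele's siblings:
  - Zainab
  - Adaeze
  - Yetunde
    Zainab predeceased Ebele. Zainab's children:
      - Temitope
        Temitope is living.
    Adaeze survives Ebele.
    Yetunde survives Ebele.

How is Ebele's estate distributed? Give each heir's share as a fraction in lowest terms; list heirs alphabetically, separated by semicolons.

Adaeze 1/3; Temitope 1/3; Yetunde 1/3

Neither parent survives and there are no descendants, so the estate passes to Ebele's siblings and their issue per stirpes.
The estate is divided into 3 equal shares of 1/3 among Zainab, Adaeze, Yetunde.
Zainab predeceased; the 1/3 allotted to Zainab's branch passes to Zainab's issue by representation.
Temitope is the sole taker at this level and receives the full 1/3.
Adaeze is living and takes 1/3.
Yetunde is living and takes 1/3.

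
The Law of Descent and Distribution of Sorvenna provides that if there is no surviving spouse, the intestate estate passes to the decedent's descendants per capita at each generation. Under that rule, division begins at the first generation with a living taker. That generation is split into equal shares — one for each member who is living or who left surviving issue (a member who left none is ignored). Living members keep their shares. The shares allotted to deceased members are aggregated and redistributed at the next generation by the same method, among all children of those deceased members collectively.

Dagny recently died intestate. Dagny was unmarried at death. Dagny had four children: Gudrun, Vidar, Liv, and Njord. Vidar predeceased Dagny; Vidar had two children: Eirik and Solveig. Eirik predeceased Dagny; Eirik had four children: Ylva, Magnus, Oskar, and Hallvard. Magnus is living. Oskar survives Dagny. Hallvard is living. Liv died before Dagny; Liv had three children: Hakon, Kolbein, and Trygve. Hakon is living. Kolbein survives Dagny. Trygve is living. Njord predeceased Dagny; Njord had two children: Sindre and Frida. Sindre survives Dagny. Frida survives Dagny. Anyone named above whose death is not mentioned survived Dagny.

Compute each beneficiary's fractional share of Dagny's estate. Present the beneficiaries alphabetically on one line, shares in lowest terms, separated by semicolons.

Frida 3/28; Gudrun 1/4; Hakon 3/28; Hallvard 3/112; Kolbein 3/28; Magnus 3/112; Oskar 3/112; Sindre 3/28; Solveig 3/28; Trygve 3/28; Ylva 3/112

There is no surviving spouse, so the entire estate passes to Dagny's descendants per capita at each generation.
At generation 1 (Gudrun, Vidar, Liv, Njord) there are 4 shares of (1)/4 = 1/4 each.
Living: Gudrun — each takes 1/4.
Deceased: Vidar, Liv, and Njord. Their combined 3/4 is pooled and carried to generation 2.
At generation 2 (Eirik, Solveig, Hakon, Kolbein, Trygve, Sindre, Frida) there are 7 shares of (3/4)/7 = 3/28 each.
Living: Solveig, Hakon, Kolbein, Trygve, Sindre, and Frida — each takes 3/28.
Deceased: Eirik. That 3/28 share is carried to generation 3.
At generation 3 (Ylva, Magnus, Oskar, Hallvard) there are 4 shares of (3/28)/4 = 3/112 each.
Living: Ylva, Magnus, Oskar, and Hallvard — each takes 3/112.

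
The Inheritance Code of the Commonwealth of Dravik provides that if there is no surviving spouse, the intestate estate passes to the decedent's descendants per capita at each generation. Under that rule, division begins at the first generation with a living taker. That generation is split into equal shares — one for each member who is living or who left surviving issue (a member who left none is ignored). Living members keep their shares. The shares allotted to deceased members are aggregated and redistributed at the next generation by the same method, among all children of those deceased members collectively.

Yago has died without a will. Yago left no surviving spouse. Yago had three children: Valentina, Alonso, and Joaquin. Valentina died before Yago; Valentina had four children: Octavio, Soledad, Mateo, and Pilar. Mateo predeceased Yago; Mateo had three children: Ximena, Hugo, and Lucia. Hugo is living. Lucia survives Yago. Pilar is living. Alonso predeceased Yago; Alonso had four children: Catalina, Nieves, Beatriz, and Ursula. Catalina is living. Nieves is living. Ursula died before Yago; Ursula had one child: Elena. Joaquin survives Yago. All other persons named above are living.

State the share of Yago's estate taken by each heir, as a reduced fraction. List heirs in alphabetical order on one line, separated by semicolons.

Beatriz 1/12; Catalina 1/12; Elena 1/24; Hugo 1/24; Joaquin 1/3; Lucia 1/24; Nieves 1/12; Octavio 1/12; Pilar 1/12; Soledad 1/12; Ximena 1/24

There is no surviving spouse, so the entire estate passes to Yago's descendants per capita at each generation.
At generation 1 (Valentina, Alonso, Joaquin) there are 3 shares of (1)/3 = 1/3 each.
Living: Joaquin — each takes 1/3.
Deceased: Valentina and Alonso. Their combined 2/3 is pooled and carried to generation 2.
At generation 2 (Octavio, Soledad, Mateo, Pilar, Catalina, Nieves, Beatriz, Ursula) there are 8 shares of (2/3)/8 = 1/12 each.
Living: Octavio, Soledad, Pilar, Catalina, Nieves, and Beatriz — each takes 1/12.
Deceased: Mateo and Ursula. Their combined 1/6 is pooled and carried to generation 3.
At generation 3 (Ximena, Hugo, Lucia, Elena) there are 4 shares of (1/6)/4 = 1/24 each.
Living: Ximena, Hugo, Lucia, and Elena — each takes 1/24.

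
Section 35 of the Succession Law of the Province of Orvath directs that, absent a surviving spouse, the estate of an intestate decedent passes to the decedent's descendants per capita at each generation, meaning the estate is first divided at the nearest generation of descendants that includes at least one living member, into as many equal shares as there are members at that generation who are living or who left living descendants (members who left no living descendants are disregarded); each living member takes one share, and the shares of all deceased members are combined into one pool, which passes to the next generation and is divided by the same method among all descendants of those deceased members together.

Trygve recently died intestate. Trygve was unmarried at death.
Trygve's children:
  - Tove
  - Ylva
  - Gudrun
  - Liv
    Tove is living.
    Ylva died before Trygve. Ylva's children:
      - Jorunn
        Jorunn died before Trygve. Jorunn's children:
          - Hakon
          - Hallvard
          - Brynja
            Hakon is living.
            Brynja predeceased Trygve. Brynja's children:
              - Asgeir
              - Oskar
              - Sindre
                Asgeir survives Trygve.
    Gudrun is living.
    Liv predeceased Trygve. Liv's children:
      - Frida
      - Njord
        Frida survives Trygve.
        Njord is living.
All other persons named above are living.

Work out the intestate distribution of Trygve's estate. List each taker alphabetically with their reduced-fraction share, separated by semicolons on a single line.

Asgeir 1/54; Frida 1/6; Gudrun 1/4; Hakon 1/18; Hallvard 1/18; Njord 1/6; Oskar 1/54; Sindre 1/54; Tove 1/4

There is no surviving spouse, so the entire estate passes to Trygve's descendants per capita at each generation.
At generation 1 (Tove, Ylva, Gudrun, Liv) there are 4 shares of (1)/4 = 1/4 each.
Living: Tove and Gudrun — each takes 1/4.
Deceased: Ylva and Liv. Their combined 1/2 is pooled and carried to generation 2.
At generation 2 (Jorunn, Frida, Njord) there are 3 shares of (1/2)/3 = 1/6 each.
Living: Frida and Njord — each takes 1/6.
Deceased: Jorunn. That 1/6 share is carried to generation 3.
At generation 3 (Hakon, Hallvard, Brynja) there are 3 shares of (1/6)/3 = 1/18 each.
Living: Hakon and Hallvard — each takes 1/18.
Deceased: Brynja. That 1/18 share is carried to generation 4.
At generation 4 (Asgeir, Oskar, Sindre) there are 3 shares of (1/18)/3 = 1/54 each.
Living: Asgeir, Oskar, and Sindre — each takes 1/54.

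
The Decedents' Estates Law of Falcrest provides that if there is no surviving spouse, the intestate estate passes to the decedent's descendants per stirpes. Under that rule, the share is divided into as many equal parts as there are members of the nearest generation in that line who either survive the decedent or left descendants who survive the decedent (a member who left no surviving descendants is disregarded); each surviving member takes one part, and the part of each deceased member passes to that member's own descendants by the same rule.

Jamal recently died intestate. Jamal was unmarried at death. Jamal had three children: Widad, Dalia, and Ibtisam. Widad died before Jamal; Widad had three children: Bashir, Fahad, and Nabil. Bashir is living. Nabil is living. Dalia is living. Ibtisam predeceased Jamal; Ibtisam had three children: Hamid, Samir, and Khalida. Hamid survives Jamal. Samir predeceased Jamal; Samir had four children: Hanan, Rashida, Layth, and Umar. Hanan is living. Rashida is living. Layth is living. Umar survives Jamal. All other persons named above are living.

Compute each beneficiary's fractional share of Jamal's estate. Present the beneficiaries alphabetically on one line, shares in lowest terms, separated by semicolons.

Bashir 1/9; Dalia 1/3; Fahad 1/9; Hamid 1/9; Hanan 1/36; Khalida 1/9; Layth 1/36; Nabil 1/9; Rashida 1/36; Umar 1/36

There is no surviving spouse, so the entire estate passes to Jamal's descendants per stirpes.
The estate is divided into 3 equal shares of 1/3 among Widad, Dalia, Ibtisam.
Widad predeceased; the 1/3 allotted to Widad's branch passes to Widad's issue by representation.
The 1/3 is divided into 3 equal shares of 1/9 among Bashir, Fahad, Nabil.
Bashir is living and takes 1/9.
Fahad is living and takes 1/9.
Nabil is living and takes 1/9.
Dalia is living and takes 1/3.
Ibtisam predeceased; the 1/3 allotted to Ibtisam's branch passes to Ibtisam's issue by representation.
The 1/3 is divided into 3 equal shares of 1/9 among Hamid, Samir, Khalida.
Hamid is living and takes 1/9.
Samir predeceased; the 1/9 allotted to Samir's branch passes to Samir's issue by representation.
The 1/9 is divided into 4 equal shares of 1/36 among Hanan, Rashida, Layth, Umar.
Hanan is living and takes 1/36.
Rashida is living and takes 1/36.
Layth is living and takes 1/36.
Umar is living and takes 1/36.
Khalida is living and takes 1/9.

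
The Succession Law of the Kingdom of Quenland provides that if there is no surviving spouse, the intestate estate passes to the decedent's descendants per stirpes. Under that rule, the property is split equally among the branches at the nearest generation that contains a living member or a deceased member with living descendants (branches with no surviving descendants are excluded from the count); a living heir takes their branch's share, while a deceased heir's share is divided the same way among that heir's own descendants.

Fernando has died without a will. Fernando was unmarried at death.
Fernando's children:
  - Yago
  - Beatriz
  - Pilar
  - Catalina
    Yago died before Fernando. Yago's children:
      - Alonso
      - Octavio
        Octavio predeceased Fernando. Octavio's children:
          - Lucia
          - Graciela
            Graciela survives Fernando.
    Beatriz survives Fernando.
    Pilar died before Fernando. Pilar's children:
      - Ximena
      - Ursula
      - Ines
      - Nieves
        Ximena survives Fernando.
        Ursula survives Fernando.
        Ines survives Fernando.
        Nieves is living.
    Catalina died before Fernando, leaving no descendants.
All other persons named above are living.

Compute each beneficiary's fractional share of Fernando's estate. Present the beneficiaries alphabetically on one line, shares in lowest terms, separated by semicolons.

Alonso 1/6; Beatriz 1/3; Graciela 1/12; Ines 1/12; Lucia 1/12; Nieves 1/12; Ursula 1/12; Ximena 1/12

There is no surviving spouse, so the entire estate passes to Fernando's descendants per stirpes.
Catalina left no surviving issue, so that branch lapses and is disregarded.
The estate is divided into 3 equal shares of 1/3 among Yago, Beatriz, Pilar.
Yago predeceased; the 1/3 allotted to Yago's branch passes to Yago's issue by representation.
The 1/3 is divided into 2 equal shares of 1/6 among Alonso, Octavio.
Alonso is living and takes 1/6.
Octavio predeceased; the 1/6 allotted to Octavio's branch passes to Octavio's issue by representation.
The 1/6 is divided into 2 equal shares of 1/12 among Lucia, Graciela.
Lucia is living and takes 1/12.
Graciela is living and takes 1/12.
Beatriz is living and takes 1/3.
Pilar predeceased; the 1/3 allotted to Pilar's branch passes to Pilar's issue by representation.
The 1/3 is divided into 4 equal shares of 1/12 among Ximena, Ursula, Ines, Nieves.
Ximena is living and takes 1/12.
Ursula is living and takes 1/12.
Ines is living and takes 1/12.
Nieves is living and takes 1/12.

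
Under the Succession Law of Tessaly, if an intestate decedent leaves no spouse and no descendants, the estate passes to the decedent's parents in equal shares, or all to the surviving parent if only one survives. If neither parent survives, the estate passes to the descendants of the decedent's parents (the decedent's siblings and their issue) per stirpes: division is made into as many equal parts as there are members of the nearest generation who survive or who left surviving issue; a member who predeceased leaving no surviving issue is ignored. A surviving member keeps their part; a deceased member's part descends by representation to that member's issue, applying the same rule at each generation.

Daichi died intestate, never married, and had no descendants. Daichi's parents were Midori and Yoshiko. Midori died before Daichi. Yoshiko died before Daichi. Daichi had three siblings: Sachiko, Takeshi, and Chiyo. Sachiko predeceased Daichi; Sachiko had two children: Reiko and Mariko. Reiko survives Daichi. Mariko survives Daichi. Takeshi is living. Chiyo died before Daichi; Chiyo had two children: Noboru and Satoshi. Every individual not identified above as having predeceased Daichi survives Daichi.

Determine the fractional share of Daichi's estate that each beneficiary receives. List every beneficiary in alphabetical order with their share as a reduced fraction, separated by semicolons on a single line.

Neither parent survives and there are no descendants, so the estate passes to Daichi's siblings and their issue per stirpes.
The estate is divided into 3 equal shares of 1/3 among Sachiko, Takeshi, Chiyo.
Sachiko predeceased; the 1/3 allotted to Sachiko's branch passes to Sachiko's issue by representation.
The 1/3 is divided into 2 equal shares of 1/6 among Reiko, Mariko.
Reiko is living and takes 1/6.
Mariko is living and takes 1/6.
Takeshi is living and takes 1/3.
Chiyo predeceased; the 1/3 allotted to Chiyo's branch passes to Chiyo's issue by representation.
The 1/3 is divided into 2 equal shares of 1/6 among Noboru, Satoshi.
Noboru is living and takes 1/6.
Satoshi is living and takes 1/6.

Mariko 1/6; Noboru 1/6; Reiko 1/6; Satoshi 1/6; Takeshi 1/3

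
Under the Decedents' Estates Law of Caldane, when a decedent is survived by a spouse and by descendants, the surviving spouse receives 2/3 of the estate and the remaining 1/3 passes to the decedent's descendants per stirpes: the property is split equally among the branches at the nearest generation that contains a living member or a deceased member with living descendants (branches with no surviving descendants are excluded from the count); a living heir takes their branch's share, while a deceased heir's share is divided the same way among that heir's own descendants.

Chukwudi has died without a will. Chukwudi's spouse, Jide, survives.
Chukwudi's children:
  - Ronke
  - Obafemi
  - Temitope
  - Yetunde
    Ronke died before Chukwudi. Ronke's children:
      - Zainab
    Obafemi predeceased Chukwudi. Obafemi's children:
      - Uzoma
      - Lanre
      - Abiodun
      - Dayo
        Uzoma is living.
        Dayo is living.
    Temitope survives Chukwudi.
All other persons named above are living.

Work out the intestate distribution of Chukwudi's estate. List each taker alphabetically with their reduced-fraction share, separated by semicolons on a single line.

Abiodun 1/48; Dayo 1/48; Jide 2/3; Lanre 1/48; Temitope 1/12; Uzoma 1/48; Yetunde 1/12; Zainab 1/12

Jide, as surviving spouse, takes 2/3.
The remaining 1/3 passes to Chukwudi's descendants per stirpes.
The 1/3 is divided into 4 equal shares of 1/12 among Ronke, Obafemi, Temitope, Yetunde.
Ronke predeceased; the 1/12 allotted to Ronke's branch passes to Ronke's issue by representation.
Zainab is the sole taker at this level and receives the full 1/12.
Obafemi predeceased; the 1/12 allotted to Obafemi's branch passes to Obafemi's issue by representation.
The 1/12 is divided into 4 equal shares of 1/48 among Uzoma, Lanre, Abiodun, Dayo.
Uzoma is living and takes 1/48.
Lanre is living and takes 1/48.
Abiodun is living and takes 1/48.
Dayo is living and takes 1/48.
Temitope is living and takes 1/12.
Yetunde is living and takes 1/12.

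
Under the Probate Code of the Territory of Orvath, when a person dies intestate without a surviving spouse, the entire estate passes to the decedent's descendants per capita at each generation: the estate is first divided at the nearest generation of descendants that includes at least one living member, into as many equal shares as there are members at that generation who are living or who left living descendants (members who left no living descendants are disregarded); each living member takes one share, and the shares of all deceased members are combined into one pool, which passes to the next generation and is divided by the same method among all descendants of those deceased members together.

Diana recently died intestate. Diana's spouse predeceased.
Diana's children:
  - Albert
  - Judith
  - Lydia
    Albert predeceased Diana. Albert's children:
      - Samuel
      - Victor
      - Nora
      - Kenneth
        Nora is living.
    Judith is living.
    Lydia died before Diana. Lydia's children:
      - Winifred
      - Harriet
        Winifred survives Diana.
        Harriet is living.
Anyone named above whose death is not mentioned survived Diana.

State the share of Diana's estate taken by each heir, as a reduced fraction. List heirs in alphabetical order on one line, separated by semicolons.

There is no surviving spouse, so the entire estate passes to Diana's descendants per capita at each generation.
At generation 1 (Albert, Judith, Lydia) there are 3 shares of (1)/3 = 1/3 each.
Living: Judith — each takes 1/3.
Deceased: Albert and Lydia. Their combined 2/3 is pooled and carried to generation 2.
At generation 2 (Samuel, Victor, Nora, Kenneth, Winifred, Harriet) there are 6 shares of (2/3)/6 = 1/9 each.
Living: Samuel, Victor, Nora, Kenneth, Winifred, and Harriet — each takes 1/9.

Harriet 1/9; Judith 1/3; Kenneth 1/9; Nora 1/9; Samuel 1/9; Victor 1/9; Winifred 1/9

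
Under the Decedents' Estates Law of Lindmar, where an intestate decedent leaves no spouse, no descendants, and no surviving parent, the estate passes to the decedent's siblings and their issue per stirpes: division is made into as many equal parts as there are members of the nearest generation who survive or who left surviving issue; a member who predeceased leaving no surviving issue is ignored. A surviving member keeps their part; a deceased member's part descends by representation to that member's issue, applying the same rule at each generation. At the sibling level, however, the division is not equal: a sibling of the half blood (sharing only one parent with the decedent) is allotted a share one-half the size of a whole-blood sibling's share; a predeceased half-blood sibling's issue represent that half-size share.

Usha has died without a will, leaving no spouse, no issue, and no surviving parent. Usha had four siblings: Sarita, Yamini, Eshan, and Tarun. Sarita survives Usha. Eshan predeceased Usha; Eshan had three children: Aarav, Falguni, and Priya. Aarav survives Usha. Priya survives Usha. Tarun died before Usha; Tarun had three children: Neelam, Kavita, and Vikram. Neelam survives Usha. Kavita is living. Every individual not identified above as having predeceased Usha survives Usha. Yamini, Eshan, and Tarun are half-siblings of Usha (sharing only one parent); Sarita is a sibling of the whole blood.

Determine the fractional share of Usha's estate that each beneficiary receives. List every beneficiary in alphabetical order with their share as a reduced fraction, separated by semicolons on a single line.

No spouse, descendants, or parent survives, so the estate passes to Usha's siblings per stirpes.
Half-blood siblings count for one-half the weight of whole-blood siblings at the initial division.
Dividing 1 in proportion to weights (total weight 5/2): Sarita (weight 1) → 2/5; Yamini (weight 1/2) → 1/5; Eshan (weight 1/2) → 1/5; Tarun (weight 1/2) → 1/5.
Sarita is living and takes 2/5.
Yamini is living and takes 1/5.
Eshan predeceased; the 1/5 allotted to Eshan's branch passes to Eshan's issue by representation.
The 1/5 is divided into 3 equal shares of 1/15 among Aarav, Falguni, Priya.
Aarav is living and takes 1/15.
Falguni is living and takes 1/15.
Priya is living and takes 1/15.
Tarun predeceased; the 1/5 allotted to Tarun's branch passes to Tarun's issue by representation.
The 1/5 is divided into 3 equal shares of 1/15 among Neelam, Kavita, Vikram.
Neelam is living and takes 1/15.
Kavita is living and takes 1/15.
Vikram is living and takes 1/15.

Aarav 1/15; Falguni 1/15; Kavita 1/15; Neelam 1/15; Priya 1/15; Sarita 2/5; Vikram 1/15; Yamini 1/5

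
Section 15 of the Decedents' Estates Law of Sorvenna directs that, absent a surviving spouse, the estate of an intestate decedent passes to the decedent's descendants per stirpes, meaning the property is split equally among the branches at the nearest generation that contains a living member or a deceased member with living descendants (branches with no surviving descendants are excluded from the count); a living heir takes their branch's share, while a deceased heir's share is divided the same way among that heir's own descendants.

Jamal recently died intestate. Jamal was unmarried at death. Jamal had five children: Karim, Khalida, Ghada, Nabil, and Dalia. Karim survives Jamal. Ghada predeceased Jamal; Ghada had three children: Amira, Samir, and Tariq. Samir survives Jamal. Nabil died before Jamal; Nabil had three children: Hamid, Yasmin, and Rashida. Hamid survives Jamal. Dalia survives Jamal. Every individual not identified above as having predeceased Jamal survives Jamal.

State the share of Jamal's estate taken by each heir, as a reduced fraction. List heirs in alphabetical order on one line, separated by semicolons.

There is no surviving spouse, so the entire estate passes to Jamal's descendants per stirpes.
The estate is divided into 5 equal shares of 1/5 among Karim, Khalida, Ghada, Nabil, Dalia.
Karim is living and takes 1/5.
Khalida is living and takes 1/5.
Ghada predeceased; the 1/5 allotted to Ghada's branch passes to Ghada's issue by representation.
The 1/5 is divided into 3 equal shares of 1/15 among Amira, Samir, Tariq.
Amira is living and takes 1/15.
Samir is living and takes 1/15.
Tariq is living and takes 1/15.
Nabil predeceased; the 1/5 allotted to Nabil's branch passes to Nabil's issue by representation.
The 1/5 is divided into 3 equal shares of 1/15 among Hamid, Yasmin, Rashida.
Hamid is living and takes 1/15.
Yasmin is living and takes 1/15.
Rashida is living and takes 1/15.
Dalia is living and takes 1/5.

Amira 1/15; Dalia 1/5; Hamid 1/15; Karim 1/5; Khalida 1/5; Rashida 1/15; Samir 1/15; Tariq 1/15; Yasmin 1/15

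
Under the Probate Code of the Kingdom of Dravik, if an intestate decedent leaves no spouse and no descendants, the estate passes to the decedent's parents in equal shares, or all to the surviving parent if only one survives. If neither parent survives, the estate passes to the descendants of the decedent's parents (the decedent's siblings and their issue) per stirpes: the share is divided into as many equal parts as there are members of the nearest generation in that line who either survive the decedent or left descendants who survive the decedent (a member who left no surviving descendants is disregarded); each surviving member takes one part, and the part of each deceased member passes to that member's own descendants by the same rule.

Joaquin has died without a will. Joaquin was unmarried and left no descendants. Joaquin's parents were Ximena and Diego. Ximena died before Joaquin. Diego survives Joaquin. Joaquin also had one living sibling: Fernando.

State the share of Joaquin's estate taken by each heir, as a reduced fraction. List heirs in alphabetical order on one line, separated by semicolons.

Only one parent, Diego, survives, so Diego takes the entire estate. The siblings take nothing because a surviving parent has priority.

Diego 1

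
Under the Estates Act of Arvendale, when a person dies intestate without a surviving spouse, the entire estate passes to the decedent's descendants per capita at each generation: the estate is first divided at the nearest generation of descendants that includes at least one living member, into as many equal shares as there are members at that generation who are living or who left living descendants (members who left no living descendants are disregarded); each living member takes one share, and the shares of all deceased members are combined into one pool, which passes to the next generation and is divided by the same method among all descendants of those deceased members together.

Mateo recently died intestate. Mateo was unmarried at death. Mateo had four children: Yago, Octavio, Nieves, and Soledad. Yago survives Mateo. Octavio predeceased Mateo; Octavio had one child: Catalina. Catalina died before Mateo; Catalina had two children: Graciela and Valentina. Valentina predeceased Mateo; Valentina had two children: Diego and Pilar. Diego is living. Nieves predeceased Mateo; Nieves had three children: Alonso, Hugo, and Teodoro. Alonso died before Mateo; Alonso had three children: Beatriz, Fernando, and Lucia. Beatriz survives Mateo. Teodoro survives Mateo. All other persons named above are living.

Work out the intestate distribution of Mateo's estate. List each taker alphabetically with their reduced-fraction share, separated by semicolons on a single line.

There is no surviving spouse, so the entire estate passes to Mateo's descendants per capita at each generation.
At generation 1 (Yago, Octavio, Nieves, Soledad) there are 4 shares of (1)/4 = 1/4 each.
Living: Yago and Soledad — each takes 1/4.
Deceased: Octavio and Nieves. Their combined 1/2 is pooled and carried to generation 2.
At generation 2 (Catalina, Alonso, Hugo, Teodoro) there are 4 shares of (1/2)/4 = 1/8 each.
Living: Hugo and Teodoro — each takes 1/8.
Deceased: Catalina and Alonso. Their combined 1/4 is pooled and carried to generation 3.
At generation 3 (Graciela, Valentina, Beatriz, Fernando, Lucia) there are 5 shares of (1/4)/5 = 1/20 each.
Living: Graciela, Beatriz, Fernando, and Lucia — each takes 1/20.
Deceased: Valentina. That 1/20 share is carried to generation 4.
At generation 4 (Diego, Pilar) there are 2 shares of (1/20)/2 = 1/40 each.
Living: Diego and Pilar — each takes 1/40.

Beatriz 1/20; Diego 1/40; Fernando 1/20; Graciela 1/20; Hugo 1/8; Lucia 1/20; Pilar 1/40; Soledad 1/4; Teodoro 1/8; Yago 1/4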